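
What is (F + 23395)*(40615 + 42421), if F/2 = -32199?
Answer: -3404725108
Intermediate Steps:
F = -64398 (F = 2*(-32199) = -64398)
(F + 23395)*(40615 + 42421) = (-64398 + 23395)*(40615 + 42421) = -41003*83036 = -3404725108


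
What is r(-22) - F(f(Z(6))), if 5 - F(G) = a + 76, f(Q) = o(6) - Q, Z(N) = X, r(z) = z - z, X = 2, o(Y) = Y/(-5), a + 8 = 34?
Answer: 97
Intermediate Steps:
a = 26 (a = -8 + 34 = 26)
o(Y) = -Y/5 (o(Y) = Y*(-1/5) = -Y/5)
r(z) = 0
Z(N) = 2
f(Q) = -6/5 - Q (f(Q) = -1/5*6 - Q = -6/5 - Q)
F(G) = -97 (F(G) = 5 - (26 + 76) = 5 - 1*102 = 5 - 102 = -97)
r(-22) - F(f(Z(6))) = 0 - 1*(-97) = 0 + 97 = 97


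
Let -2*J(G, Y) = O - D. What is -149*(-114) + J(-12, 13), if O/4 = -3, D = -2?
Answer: 16991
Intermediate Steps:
O = -12 (O = 4*(-3) = -12)
J(G, Y) = 5 (J(G, Y) = -(-12 - 1*(-2))/2 = -(-12 + 2)/2 = -½*(-10) = 5)
-149*(-114) + J(-12, 13) = -149*(-114) + 5 = 16986 + 5 = 16991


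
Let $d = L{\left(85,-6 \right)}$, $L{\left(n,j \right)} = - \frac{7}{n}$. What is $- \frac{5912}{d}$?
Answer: $\frac{502520}{7} \approx 71789.0$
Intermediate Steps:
$d = - \frac{7}{85} \approx -0.082353$
$- \frac{5912}{d} = - \frac{5912}{- \frac{7}{85}} = \left(-5912\right) \left(- \frac{85}{7}\right) = \frac{502520}{7}$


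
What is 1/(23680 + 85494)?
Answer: 1/109174 ≈ 9.1597e-6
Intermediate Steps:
1/(23680 + 85494) = 1/109174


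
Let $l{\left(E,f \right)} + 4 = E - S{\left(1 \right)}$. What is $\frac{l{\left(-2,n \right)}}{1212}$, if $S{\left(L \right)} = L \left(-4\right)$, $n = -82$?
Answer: $- \frac{1}{606} \approx -0.0016502$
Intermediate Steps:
$S{\left(L \right)} = - 4 L$
$l{\left(E,f \right)} = E$ ($l{\left(E,f \right)} = -4 + \left(E - \left(-4\right) 1\right) = -4 + \left(E - -4\right) = -4 + \left(E + 4\right) = -4 + \left(4 + E\right) = E$)
$\frac{l{\left(-2,n \right)}}{1212} = - \frac{2}{1212} = \left(-2\right) \frac{1}{1212} = - \frac{1}{606}$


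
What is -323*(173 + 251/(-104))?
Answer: -5730343/104 ≈ -55099.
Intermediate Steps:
-323*(173 + 251/(-104)) = -323*(173 + 251*(-1/104)) = -323*(173 - 251/104) = -323*17741/104 = -5730343/104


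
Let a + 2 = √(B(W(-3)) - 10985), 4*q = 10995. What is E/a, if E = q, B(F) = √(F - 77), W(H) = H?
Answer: -10995/(4*(2 - √(-10985 + 4*I*√5))) ≈ -0.48961 - 26.217*I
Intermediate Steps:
q = 10995/4 (q = (¼)*10995 = 10995/4 ≈ 2748.8)
B(F) = √(-77 + F)
a = -2 + √(-10985 + 4*I*√5) (a = -2 + √(√(-77 - 3) - 10985) = -2 + √(√(-80) - 10985) = -2 + √(4*I*√5 - 10985) = -2 + √(-10985 + 4*I*√5) ≈ -1.9573 + 104.81*I)
E = 10995/4 ≈ 2748.8
E/a = 10995/(4*(-2 + √(-10985 + 4*I*√5)))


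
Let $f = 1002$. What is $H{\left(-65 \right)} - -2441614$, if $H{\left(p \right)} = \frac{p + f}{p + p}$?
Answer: $\frac{317408883}{130} \approx 2.4416 \cdot 10^{6}$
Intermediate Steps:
$H{\left(p \right)} = \frac{1002 + p}{2 p}$ ($H{\left(p \right)} = \frac{p + 1002}{p + p} = \frac{1002 + p}{2 p}$)
$H{\left(-65 \right)} - -2441614 = \frac{1002 - 65}{2 \left(-65\right)} - -2441614 = \frac{1}{2} \left(- \frac{1}{65}\right) 937 + 2441614 = - \frac{937}{130} + 2441614 = \frac{317408883}{130}$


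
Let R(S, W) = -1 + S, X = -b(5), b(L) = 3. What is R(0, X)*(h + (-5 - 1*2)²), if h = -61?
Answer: 12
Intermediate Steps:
X = -3 (X = -1*3 = -3)
R(0, X)*(h + (-5 - 1*2)²) = (-1 + 0)*(-61 + (-5 - 1*2)²) = -(-61 + (-5 - 2)²) = -(-61 + (-7)²) = -(-61 + 49) = -1*(-12) = 12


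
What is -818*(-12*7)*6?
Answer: 412272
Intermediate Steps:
-818*(-12*7)*6 = -(-68712)*6 = -818*(-504) = 412272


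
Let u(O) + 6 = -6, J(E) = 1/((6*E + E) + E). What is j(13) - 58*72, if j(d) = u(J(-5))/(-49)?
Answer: -204612/49 ≈ -4175.8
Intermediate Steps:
J(E) = 1/(8*E) (J(E) = 1/(7*E + E) = 1/(8*E))
u(O) = -12 (u(O) = -6 - 6 = -12)
j(d) = 12/49 (j(d) = -12/(-49) = -12*(-1/49) = 12/49)
j(13) - 58*72 = 12/49 - 58*72 = 12/49 - 4176 = -204612/49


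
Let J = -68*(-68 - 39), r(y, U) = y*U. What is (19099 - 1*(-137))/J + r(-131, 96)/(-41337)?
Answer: 73888459/25064001 ≈ 2.9480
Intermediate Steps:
r(y, U) = U*y
J = 7276 (J = -68*(-107) = 7276)
(19099 - 1*(-137))/J + r(-131, 96)/(-41337) = (19099 - 1*(-137))/7276 + (96*(-131))/(-41337) = (19099 + 137)*(1/7276) - 12576*(-1/41337) = 19236*(1/7276) + 4192/13779 = 4809/1819 + 4192/13779 = 73888459/25064001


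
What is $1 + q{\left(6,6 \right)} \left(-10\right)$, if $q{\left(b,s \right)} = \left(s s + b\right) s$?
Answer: $-2519$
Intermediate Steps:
$q{\left(b,s \right)} = s \left(b + s^{2}\right)$ ($q{\left(b,s \right)} = \left(s^{2} + b\right) s = \left(b + s^{2}\right) s = s \left(b + s^{2}\right)$)
$1 + q{\left(6,6 \right)} \left(-10\right) = 1 + 6 \left(6 + 6^{2}\right) \left(-10\right) = 1 + 6 \left(6 + 36\right) \left(-10\right) = 1 + 6 \cdot 42 \left(-10\right) = 1 + 252 \left(-10\right) = 1 - 2520 = -2519$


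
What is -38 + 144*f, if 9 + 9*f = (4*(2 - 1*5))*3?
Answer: -758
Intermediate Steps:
f = -5 (f = -1 + ((4*(2 - 1*5))*3)/9 = -1 + ((4*(2 - 5))*3)/9 = -1 + ((4*(-3))*3)/9 = -1 + (-12*3)/9 = -1 + (1/9)*(-36) = -1 - 4 = -5)
-38 + 144*f = -38 + 144*(-5) = -38 - 720 = -758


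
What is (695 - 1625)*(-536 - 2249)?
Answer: 2590050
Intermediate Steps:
(695 - 1625)*(-536 - 2249) = -930*(-2785) = 2590050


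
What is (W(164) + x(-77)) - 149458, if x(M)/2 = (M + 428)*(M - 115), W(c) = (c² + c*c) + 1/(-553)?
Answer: -127438851/553 ≈ -2.3045e+5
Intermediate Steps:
W(c) = -1/553 + 2*c² (W(c) = (c² + c²) - 1/553 = 2*c² - 1/553 = -1/553 + 2*c²)
x(M) = 2*(-115 + M)*(428 + M) (x(M) = 2*((M + 428)*(M - 115)) = 2*((428 + M)*(-115 + M)) = 2*((-115 + M)*(428 + M)) = 2*(-115 + M)*(428 + M))
(W(164) + x(-77)) - 149458 = ((-1/553 + 2*164²) + (-98440 + 2*(-77)² + 626*(-77))) - 149458 = ((-1/553 + 2*26896) + (-98440 + 2*5929 - 48202)) - 149458 = ((-1/553 + 53792) + (-98440 + 11858 - 48202)) - 149458 = (29746975/553 - 134784) - 149458 = -44788577/553 - 149458 = -127438851/553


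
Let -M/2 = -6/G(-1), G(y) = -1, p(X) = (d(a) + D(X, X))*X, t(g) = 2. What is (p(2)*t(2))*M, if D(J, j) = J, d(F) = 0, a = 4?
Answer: -96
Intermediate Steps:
p(X) = X² (p(X) = (0 + X)*X = X*X = X²)
M = -12 (M = -(-12)/(-1) = -(-12)*(-1) = -2*6 = -12)
(p(2)*t(2))*M = (2²*2)*(-12) = (4*2)*(-12) = 8*(-12) = -96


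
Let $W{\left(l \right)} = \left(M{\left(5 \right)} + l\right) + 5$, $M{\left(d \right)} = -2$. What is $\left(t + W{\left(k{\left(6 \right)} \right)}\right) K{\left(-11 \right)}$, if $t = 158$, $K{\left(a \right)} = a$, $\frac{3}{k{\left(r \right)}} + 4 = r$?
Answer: $- \frac{3575}{2} \approx -1787.5$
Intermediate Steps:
$k{\left(r \right)} = \frac{3}{-4 + r}$
$W{\left(l \right)} = 3 + l$ ($W{\left(l \right)} = \left(-2 + l\right) + 5 = 3 + l$)
$\left(t + W{\left(k{\left(6 \right)} \right)}\right) K{\left(-11 \right)} = \left(158 + \left(3 + \frac{3}{-4 + 6}\right)\right) \left(-11\right) = \left(158 + \left(3 + \frac{3}{2}\right)\right) \left(-11\right) = \left(158 + \frac{9}{2}\right) \left(-11\right) = \frac{325}{2} \left(-11\right) = - \frac{3575}{2}$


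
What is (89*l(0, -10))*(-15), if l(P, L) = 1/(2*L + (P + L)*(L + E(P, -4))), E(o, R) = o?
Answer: -267/16 ≈ -16.688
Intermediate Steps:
l(P, L) = 1/((L + P)² + 2*L) (l(P, L) = 1/(2*L + (P + L)*(L + P)) = 1/(2*L + (L + P)*(L + P)) = 1/(2*L + (L + P)²) = 1/((L + P)² + 2*L))
(89*l(0, -10))*(-15) = (89/((-10)² + 0² + 2*(-10) + 2*(-10)*0))*(-15) = (89/(100 + 0 - 20 + 0))*(-15) = (89/80)*(-15) = -267/16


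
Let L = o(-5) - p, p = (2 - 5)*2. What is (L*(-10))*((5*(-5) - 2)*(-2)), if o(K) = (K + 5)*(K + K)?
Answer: -3240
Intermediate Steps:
p = -6 (p = -3*2 = -6)
o(K) = 2*K*(5 + K) (o(K) = (5 + K)*(2*K) = 2*K*(5 + K))
L = 6 (L = 2*(-5)*(5 - 5) - 1*(-6) = 2*(-5)*0 + 6 = 0 + 6 = 6)
(L*(-10))*((5*(-5) - 2)*(-2)) = (6*(-10))*((5*(-5) - 2)*(-2)) = -60*(-25 - 2)*(-2) = -(-1620)*(-2) = -60*54 = -3240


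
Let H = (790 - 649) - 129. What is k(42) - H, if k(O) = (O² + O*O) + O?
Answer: 3558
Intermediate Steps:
k(O) = O + 2*O² (k(O) = (O² + O²) + O = 2*O² + O = O + 2*O²)
H = 12 (H = 141 - 129 = 12)
k(42) - H = 42*(1 + 2*42) - 1*12 = 42*(1 + 84) - 12 = 42*85 - 12 = 3570 - 12 = 3558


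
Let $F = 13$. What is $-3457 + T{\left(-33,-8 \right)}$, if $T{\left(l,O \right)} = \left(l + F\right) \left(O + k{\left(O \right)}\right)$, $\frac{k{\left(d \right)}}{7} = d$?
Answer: $-2177$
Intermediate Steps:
$k{\left(d \right)} = 7 d$
$T{\left(l,O \right)} = 8 O \left(13 + l\right)$ ($T{\left(l,O \right)} = \left(l + 13\right) \left(O + 7 O\right) = \left(13 + l\right) 8 O = 8 O \left(13 + l\right)$)
$-3457 + T{\left(-33,-8 \right)} = -3457 + 8 \left(-8\right) \left(13 - 33\right) = -3457 + 8 \left(-8\right) \left(-20\right) = -3457 + 1280 = -2177$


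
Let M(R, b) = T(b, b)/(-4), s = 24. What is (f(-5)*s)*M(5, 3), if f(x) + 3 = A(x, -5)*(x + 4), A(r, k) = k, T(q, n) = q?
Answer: -36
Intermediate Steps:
M(R, b) = -b/4 (M(R, b) = b/(-4) = b*(-¼) = -b/4)
f(x) = -23 - 5*x (f(x) = -3 - 5*(x + 4) = -3 - 5*(4 + x) = -3 + (-20 - 5*x) = -23 - 5*x)
(f(-5)*s)*M(5, 3) = ((-23 - 5*(-5))*24)*(-¼*3) = ((-23 + 25)*24)*(-¾) = (2*24)*(-¾) = 48*(-¾) = -36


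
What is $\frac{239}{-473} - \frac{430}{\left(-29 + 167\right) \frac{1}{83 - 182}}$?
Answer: $\frac{3350438}{10879} \approx 307.97$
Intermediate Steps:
$\frac{239}{-473} - \frac{430}{\left(-29 + 167\right) \frac{1}{83 - 182}} = 239 \left(- \frac{1}{473}\right) - \frac{430}{138 \frac{1}{-99}} = - \frac{239}{473} - \frac{430}{138 \left(- \frac{1}{99}\right)} = - \frac{239}{473} - \frac{430}{- \frac{46}{33}} = - \frac{239}{473} - - \frac{7095}{23} = - \frac{239}{473} + \frac{7095}{23} = \frac{3350438}{10879}$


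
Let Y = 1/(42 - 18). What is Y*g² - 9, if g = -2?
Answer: -53/6 ≈ -8.8333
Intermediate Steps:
Y = 1/24 ≈ 0.041667
Y*g² - 9 = (1/24)*(-2)² - 9 = (1/24)*4 - 9 = ⅙ - 9 = -53/6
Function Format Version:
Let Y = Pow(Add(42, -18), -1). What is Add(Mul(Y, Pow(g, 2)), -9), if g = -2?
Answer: Rational(-53, 6) ≈ -8.8333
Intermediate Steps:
Y = Rational(1, 24) (Y = Pow(24, -1) = Rational(1, 24) ≈ 0.041667)
Add(Mul(Y, Pow(g, 2)), -9) = Add(Mul(Rational(1, 24), Pow(-2, 2)), -9) = Add(Mul(Rational(1, 24), 4), -9) = Add(Rational(1, 6), -9) = Rational(-53, 6)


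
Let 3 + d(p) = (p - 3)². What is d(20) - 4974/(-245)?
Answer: 75044/245 ≈ 306.30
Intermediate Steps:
d(p) = -3 + (-3 + p)² (d(p) = -3 + (p - 3)² = -3 + (-3 + p)²)
d(20) - 4974/(-245) = (-3 + (-3 + 20)²) - 4974/(-245) = (-3 + 17²) - 4974*(-1/245) = (-3 + 289) + 4974/245 = 286 + 4974/245 = 75044/245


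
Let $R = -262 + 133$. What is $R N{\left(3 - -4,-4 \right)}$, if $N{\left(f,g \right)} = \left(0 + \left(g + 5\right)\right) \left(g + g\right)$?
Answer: $1032$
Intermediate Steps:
$N{\left(f,g \right)} = 2 g \left(5 + g\right)$ ($N{\left(f,g \right)} = \left(0 + \left(5 + g\right)\right) 2 g = \left(5 + g\right) 2 g = 2 g \left(5 + g\right)$)
$R = -129$
$R N{\left(3 - -4,-4 \right)} = - 129 \cdot 2 \left(-4\right) \left(5 - 4\right) = - 129 \cdot 2 \left(-4\right) 1 = \left(-129\right) \left(-8\right) = 1032$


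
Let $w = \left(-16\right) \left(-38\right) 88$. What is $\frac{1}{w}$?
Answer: $\frac{1}{53504} \approx 1.869 \cdot 10^{-5}$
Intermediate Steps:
$w = 53504$ ($w = 608 \cdot 88 = 53504$)
$\frac{1}{w} = \frac{1}{53504}$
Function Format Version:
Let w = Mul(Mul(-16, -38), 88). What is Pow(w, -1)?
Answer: Rational(1, 53504) ≈ 1.8690e-5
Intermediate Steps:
w = 53504 (w = Mul(608, 88) = 53504)
Pow(w, -1) = Pow(53504, -1) = Rational(1, 53504)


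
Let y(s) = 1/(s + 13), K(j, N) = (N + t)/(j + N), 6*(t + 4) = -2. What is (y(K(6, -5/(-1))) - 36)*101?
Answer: -1563783/431 ≈ -3628.3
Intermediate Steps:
t = -13/3 (t = -4 + (⅙)*(-2) = -4 - ⅓ = -13/3 ≈ -4.3333)
K(j, N) = (-13/3 + N)/(N + j) (K(j, N) = (N - 13/3)/(j + N) = (-13/3 + N)/(N + j))
y(s) = 1/(13 + s)
(y(K(6, -5/(-1))) - 36)*101 = (1/(13 + (-13/3 - 5/(-1))/(-5/(-1) + 6)) - 36)*101 = (1/(13 + (-13/3 - 5*(-1))/(-5*(-1) + 6)) - 36)*101 = (1/(13 + (-13/3 + 5)/(5 + 6)) - 36)*101 = (1/(13 + (⅔)/11) - 36)*101 = (1/(13 + (1/11)*(⅔)) - 36)*101 = (1/(13 + 2/33) - 36)*101 = (1/(431/33) - 36)*101 = (33/431 - 36)*101 = -15483/431*101 = -1563783/431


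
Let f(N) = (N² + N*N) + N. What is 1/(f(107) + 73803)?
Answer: 1/96808 ≈ 1.0330e-5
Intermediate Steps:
f(N) = N + 2*N² (f(N) = (N² + N²) + N = 2*N² + N = N + 2*N²)
1/(f(107) + 73803) = 1/(107*(1 + 2*107) + 73803) = 1/(107*(1 + 214) + 73803) = 1/(107*215 + 73803) = 1/(23005 + 73803) = 1/96808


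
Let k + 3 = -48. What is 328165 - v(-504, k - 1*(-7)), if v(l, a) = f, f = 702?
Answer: 327463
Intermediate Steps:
k = -51 (k = -3 - 48 = -51)
v(l, a) = 702
328165 - v(-504, k - 1*(-7)) = 328165 - 1*702 = 328165 - 702 = 327463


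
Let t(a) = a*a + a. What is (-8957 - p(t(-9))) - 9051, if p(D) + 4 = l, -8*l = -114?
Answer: -72073/4 ≈ -18018.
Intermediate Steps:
t(a) = a + a**2 (t(a) = a**2 + a = a + a**2)
l = 57/4 (l = -1/8*(-114) = 57/4 ≈ 14.250)
p(D) = 41/4 (p(D) = -4 + 57/4 = 41/4)
(-8957 - p(t(-9))) - 9051 = (-8957 - 1*41/4) - 9051 = (-8957 - 41/4) - 9051 = -35869/4 - 9051 = -72073/4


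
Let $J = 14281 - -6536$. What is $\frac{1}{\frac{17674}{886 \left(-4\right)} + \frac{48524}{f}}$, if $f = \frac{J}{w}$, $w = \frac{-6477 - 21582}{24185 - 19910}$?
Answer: $- \frac{52565006700}{1066356046709} \approx -0.049294$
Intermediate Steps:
$w = - \frac{9353}{1425}$ ($w = - \frac{28059}{4275} = \left(-28059\right) \frac{1}{4275} = - \frac{9353}{1425} \approx -6.5635$)
$J = 20817$ ($J = 14281 + 6536 = 20817$)
$f = - \frac{29664225}{9353}$ ($f = \frac{20817}{- \frac{9353}{1425}} = 20817 \left(- \frac{1425}{9353}\right) = - \frac{29664225}{9353} \approx -3171.6$)
$\frac{1}{\frac{17674}{886 \left(-4\right)} + \frac{48524}{f}} = \frac{1}{\frac{17674}{886 \left(-4\right)} + \frac{48524}{- \frac{29664225}{9353}}} = \frac{1}{\frac{17674}{-3544} + 48524 \left(- \frac{9353}{29664225}\right)} = \frac{1}{17674 \left(- \frac{1}{3544}\right) - \frac{453844972}{29664225}} = \frac{1}{- \frac{8837}{1772} - \frac{453844972}{29664225}} = \frac{1}{- \frac{1066356046709}{52565006700}} = - \frac{52565006700}{1066356046709}$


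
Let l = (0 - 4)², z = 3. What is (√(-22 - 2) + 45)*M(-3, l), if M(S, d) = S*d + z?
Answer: -2025 - 90*I*√6 ≈ -2025.0 - 220.45*I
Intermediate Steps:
l = 16 (l = (-4)² = 16)
M(S, d) = 3 + S*d (M(S, d) = S*d + 3 = 3 + S*d)
(√(-22 - 2) + 45)*M(-3, l) = (√(-22 - 2) + 45)*(3 - 3*16) = (√(-24) + 45)*(3 - 48) = (2*I*√6 + 45)*(-45) = (45 + 2*I*√6)*(-45) = -2025 - 90*I*√6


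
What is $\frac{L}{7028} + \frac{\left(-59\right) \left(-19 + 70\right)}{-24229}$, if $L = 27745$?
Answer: $\frac{693380857}{170281412} \approx 4.072$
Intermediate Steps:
$\frac{L}{7028} + \frac{\left(-59\right) \left(-19 + 70\right)}{-24229} = \frac{27745}{7028} + \frac{\left(-59\right) \left(-19 + 70\right)}{-24229} = 27745 \cdot \frac{1}{7028} + \left(-59\right) 51 \left(- \frac{1}{24229}\right) = \frac{27745}{7028} - - \frac{3009}{24229} = \frac{27745}{7028} + \frac{3009}{24229} = \frac{693380857}{170281412}$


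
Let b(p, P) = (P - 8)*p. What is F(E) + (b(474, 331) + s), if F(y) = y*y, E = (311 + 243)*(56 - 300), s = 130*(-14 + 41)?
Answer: 18272707588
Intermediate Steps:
b(p, P) = p*(-8 + P) (b(p, P) = (-8 + P)*p = p*(-8 + P))
s = 3510 (s = 130*27 = 3510)
E = -135176 (E = 554*(-244) = -135176)
F(y) = y²
F(E) + (b(474, 331) + s) = (-135176)² + (474*(-8 + 331) + 3510) = 18272550976 + (474*323 + 3510) = 18272550976 + (153102 + 3510) = 18272550976 + 156612 = 18272707588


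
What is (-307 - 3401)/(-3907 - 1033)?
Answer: 927/1235 ≈ 0.75061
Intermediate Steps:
(-307 - 3401)/(-3907 - 1033) = -3708/(-4940) = -3708*(-1/4940) = 927/1235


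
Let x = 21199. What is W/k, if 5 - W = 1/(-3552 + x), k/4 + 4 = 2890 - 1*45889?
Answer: -44117/1517747882 ≈ -2.9067e-5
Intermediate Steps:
k = -172012 (k = -16 + 4*(2890 - 1*45889) = -16 + 4*(2890 - 45889) = -16 + 4*(-42999) = -16 - 171996 = -172012)
W = 88234/17647 (W = 5 - 1/(-3552 + 21199) = 5 - 1/17647 = 88234/17647 ≈ 4.9999)
W/k = (88234/17647)/(-172012) = (88234/17647)*(-1/172012) = -44117/1517747882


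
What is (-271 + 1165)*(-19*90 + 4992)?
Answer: 2934108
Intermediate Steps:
(-271 + 1165)*(-19*90 + 4992) = 894*(-1710 + 4992) = 894*3282 = 2934108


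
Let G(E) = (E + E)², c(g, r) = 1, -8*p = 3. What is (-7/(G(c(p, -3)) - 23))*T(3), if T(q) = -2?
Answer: -14/19 ≈ -0.73684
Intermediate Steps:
p = -3/8 (p = -⅛*3 = -3/8 ≈ -0.37500)
G(E) = 4*E² (G(E) = (2*E)² = 4*E²)
(-7/(G(c(p, -3)) - 23))*T(3) = (-7/(4*1² - 23))*(-2) = (-7/(4*1 - 23))*(-2) = (-7/(4 - 23))*(-2) = (-7/(-19))*(-2) = -1/19*(-7)*(-2) = (7/19)*(-2) = -14/19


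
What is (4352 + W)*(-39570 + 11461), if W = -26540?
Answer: 623682492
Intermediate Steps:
(4352 + W)*(-39570 + 11461) = (4352 - 26540)*(-39570 + 11461) = -22188*(-28109) = 623682492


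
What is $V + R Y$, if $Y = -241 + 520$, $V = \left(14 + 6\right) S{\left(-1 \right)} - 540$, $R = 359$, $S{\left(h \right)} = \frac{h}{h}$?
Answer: $99641$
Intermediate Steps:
$S{\left(h \right)} = 1$
$V = -520$ ($V = \left(14 + 6\right) 1 - 540 = 20 \cdot 1 - 540 = 20 - 540 = -520$)
$Y = 279$
$V + R Y = -520 + 359 \cdot 279 = -520 + 100161 = 99641$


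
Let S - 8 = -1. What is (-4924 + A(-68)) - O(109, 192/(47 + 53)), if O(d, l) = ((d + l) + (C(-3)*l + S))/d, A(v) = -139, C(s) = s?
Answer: -13799479/2725 ≈ -5064.0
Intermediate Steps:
S = 7 (S = 8 - 1 = 7)
O(d, l) = (7 + d - 2*l)/d (O(d, l) = ((d + l) + (-3*l + 7))/d = ((d + l) + (7 - 3*l))/d = (7 + d - 2*l)/d)
(-4924 + A(-68)) - O(109, 192/(47 + 53)) = (-4924 - 139) - (7 + 109 - 384/(47 + 53))/109 = -5063 - (7 + 109 - 384/100)/109 = -5063 - (7 + 109 - 2*48/25)/109 = -5063 - (7 + 109 - 96/25)/109 = -5063 - 2804/(109*25) = -5063 - 1*2804/2725 = -5063 - 2804/2725 = -13799479/2725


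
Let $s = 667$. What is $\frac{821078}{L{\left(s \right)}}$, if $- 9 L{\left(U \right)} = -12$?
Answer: $\frac{1231617}{2} \approx 6.1581 \cdot 10^{5}$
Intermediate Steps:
$L{\left(U \right)} = \frac{4}{3}$ ($L{\left(U \right)} = \left(- \frac{1}{9}\right) \left(-12\right) = \frac{4}{3}$)
$\frac{821078}{L{\left(s \right)}} = \frac{821078}{\frac{4}{3}} = 821078 \cdot \frac{3}{4} = \frac{1231617}{2}$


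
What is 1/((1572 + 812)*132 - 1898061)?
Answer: -1/1583373 ≈ -6.3156e-7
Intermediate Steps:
1/((1572 + 812)*132 - 1898061) = 1/(2384*132 - 1898061) = 1/(314688 - 1898061) = 1/(-1583373) = -1/1583373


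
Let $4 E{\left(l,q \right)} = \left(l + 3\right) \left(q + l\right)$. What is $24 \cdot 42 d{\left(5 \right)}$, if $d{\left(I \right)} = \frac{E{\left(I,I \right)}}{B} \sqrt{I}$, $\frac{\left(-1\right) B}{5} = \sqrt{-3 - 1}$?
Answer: $2016 i \sqrt{5} \approx 4507.9 i$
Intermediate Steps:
$E{\left(l,q \right)} = \frac{\left(3 + l\right) \left(l + q\right)}{4}$ ($E{\left(l,q \right)} = \frac{\left(l + 3\right) \left(q + l\right)}{4} = \frac{\left(3 + l\right) \left(l + q\right)}{4}$)
$B = - 10 i$ ($B = - 5 \sqrt{-3 - 1} = - 5 \sqrt{-4} = - 5 \cdot 2 i = - 10 i \approx - 10.0 i$)
$d{\left(I \right)} = \frac{i \sqrt{I} \left(\frac{I^{2}}{2} + \frac{3 I}{2}\right)}{10}$ ($d{\left(I \right)} = \frac{\frac{I^{2}}{4} + \frac{3 I}{4} + \frac{3 I}{4} + \frac{I I}{4}}{\left(-10\right) i} \sqrt{I} = \left(\frac{I^{2}}{4} + \frac{3 I}{4} + \frac{3 I}{4} + \frac{I^{2}}{4}\right) \frac{i}{10} \sqrt{I} = \left(\frac{I^{2}}{2} + \frac{3 I}{2}\right) \frac{i}{10} \sqrt{I} = \frac{i \left(\frac{I^{2}}{2} + \frac{3 I}{2}\right)}{10} \sqrt{I} = \frac{i \sqrt{I} \left(\frac{I^{2}}{2} + \frac{3 I}{2}\right)}{10}$)
$24 \cdot 42 d{\left(5 \right)} = 24 \cdot 42 \frac{i 5^{\frac{3}{2}} \left(3 + 5\right)}{20} = 1008 \cdot \frac{1}{20} i 5 \sqrt{5} \cdot 8 = 1008 \cdot 2 i \sqrt{5} = 2016 i \sqrt{5}$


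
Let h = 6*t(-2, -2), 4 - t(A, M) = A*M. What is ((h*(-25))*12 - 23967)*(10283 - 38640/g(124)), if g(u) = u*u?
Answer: -236783126916/961 ≈ -2.4639e+8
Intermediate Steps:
t(A, M) = 4 - A*M
g(u) = u²
h = 0 (h = 6*(4 - 1*(-2)*(-2)) = 6*(4 - 4) = 6*0 = 0)
((h*(-25))*12 - 23967)*(10283 - 38640/g(124)) = ((0*(-25))*12 - 23967)*(10283 - 38640/(124²)) = (0*12 - 23967)*(10283 - 38640/15376) = (0 - 23967)*(10283 - 38640*1/15376) = -23967*(10283 - 2415/961) = -23967*9879548/961 = -236783126916/961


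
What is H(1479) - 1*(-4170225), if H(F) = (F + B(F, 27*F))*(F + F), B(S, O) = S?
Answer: 12919989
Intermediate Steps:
H(F) = 4*F² (H(F) = (F + F)*(F + F) = (2*F)*(2*F) = 4*F²)
H(1479) - 1*(-4170225) = 4*1479² - 1*(-4170225) = 4*2187441 + 4170225 = 8749764 + 4170225 = 12919989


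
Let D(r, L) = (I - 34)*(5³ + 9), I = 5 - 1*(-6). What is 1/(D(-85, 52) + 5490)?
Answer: 1/2408 ≈ 0.00041528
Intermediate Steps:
I = 11 (I = 5 + 6 = 11)
D(r, L) = -3082 (D(r, L) = (11 - 34)*(5³ + 9) = -23*(125 + 9) = -23*134 = -3082)
1/(D(-85, 52) + 5490) = 1/(-3082 + 5490) = 1/2408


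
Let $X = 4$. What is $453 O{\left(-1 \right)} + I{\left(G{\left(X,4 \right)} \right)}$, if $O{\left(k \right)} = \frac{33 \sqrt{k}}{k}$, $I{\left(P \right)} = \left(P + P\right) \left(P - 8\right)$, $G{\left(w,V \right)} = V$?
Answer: $-32 - 14949 i \approx -32.0 - 14949.0 i$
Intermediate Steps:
$I{\left(P \right)} = 2 P \left(-8 + P\right)$
$O{\left(k \right)} = \frac{33}{\sqrt{k}}$
$453 O{\left(-1 \right)} + I{\left(G{\left(X,4 \right)} \right)} = 453 \frac{33}{i} + 2 \cdot 4 \left(-8 + 4\right) = 453 \cdot 33 \left(- i\right) + 2 \cdot 4 \left(-4\right) = 453 \left(- 33 i\right) - 32 = - 14949 i - 32 = -32 - 14949 i$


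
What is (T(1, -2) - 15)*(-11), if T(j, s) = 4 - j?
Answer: 132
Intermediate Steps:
(T(1, -2) - 15)*(-11) = ((4 - 1*1) - 15)*(-11) = ((4 - 1) - 15)*(-11) = (3 - 15)*(-11) = -12*(-11) = 132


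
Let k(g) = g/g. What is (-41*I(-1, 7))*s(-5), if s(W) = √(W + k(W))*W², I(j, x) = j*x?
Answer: 14350*I ≈ 14350.0*I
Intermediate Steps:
k(g) = 1
s(W) = W²*√(1 + W) (s(W) = √(W + 1)*W² = √(1 + W)*W² = W²*√(1 + W))
(-41*I(-1, 7))*s(-5) = (-(-41)*7)*((-5)²*√(1 - 5)) = (-41*(-7))*(25*√(-4)) = 287*(25*(2*I)) = 287*(50*I) = 14350*I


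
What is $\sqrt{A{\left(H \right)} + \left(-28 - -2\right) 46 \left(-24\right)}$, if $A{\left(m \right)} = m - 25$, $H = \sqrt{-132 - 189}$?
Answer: $\sqrt{28679 + i \sqrt{321}} \approx 169.35 + 0.0529 i$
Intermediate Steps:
$H = i \sqrt{321}$ ($H = \sqrt{-321} = i \sqrt{321} \approx 17.916 i$)
$A{\left(m \right)} = -25 + m$
$\sqrt{A{\left(H \right)} + \left(-28 - -2\right) 46 \left(-24\right)} = \sqrt{\left(-25 + i \sqrt{321}\right) + \left(-28 - -2\right) 46 \left(-24\right)} = \sqrt{\left(-25 + i \sqrt{321}\right) + \left(-28 + 2\right) 46 \left(-24\right)} = \sqrt{\left(-25 + i \sqrt{321}\right) + \left(-26\right) 46 \left(-24\right)} = \sqrt{\left(-25 + i \sqrt{321}\right) - -28704} = \sqrt{\left(-25 + i \sqrt{321}\right) + 28704} = \sqrt{28679 + i \sqrt{321}}$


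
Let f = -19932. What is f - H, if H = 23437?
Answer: -43369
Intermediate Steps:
f - H = -19932 - 1*23437 = -19932 - 23437 = -43369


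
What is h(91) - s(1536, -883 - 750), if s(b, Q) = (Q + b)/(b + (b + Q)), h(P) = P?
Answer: 131046/1439 ≈ 91.067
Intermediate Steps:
s(b, Q) = (Q + b)/(Q + 2*b) (s(b, Q) = (Q + b)/(b + (Q + b)) = (Q + b)/(Q + 2*b))
h(91) - s(1536, -883 - 750) = 91 - ((-883 - 750) + 1536)/((-883 - 750) + 2*1536) = 91 - (-1633 + 1536)/(-1633 + 3072) = 91 - (-97)/1439 = 91 - 1*(-97/1439) = 91 + 97/1439 = 131046/1439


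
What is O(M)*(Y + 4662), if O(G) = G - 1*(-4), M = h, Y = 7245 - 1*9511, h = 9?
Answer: 31148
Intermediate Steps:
Y = -2266 (Y = 7245 - 9511 = -2266)
M = 9
O(G) = 4 + G (O(G) = G + 4 = 4 + G)
O(M)*(Y + 4662) = (4 + 9)*(-2266 + 4662) = 13*2396 = 31148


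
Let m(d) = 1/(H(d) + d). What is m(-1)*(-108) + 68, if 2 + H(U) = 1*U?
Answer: 95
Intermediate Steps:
H(U) = -2 + U (H(U) = -2 + 1*U = -2 + U)
m(d) = 1/(-2 + 2*d) (m(d) = 1/((-2 + d) + d) = 1/(-2 + 2*d))
m(-1)*(-108) + 68 = (1/(2*(-1 - 1)))*(-108) + 68 = ((½)/(-2))*(-108) + 68 = ((½)*(-½))*(-108) + 68 = -¼*(-108) + 68 = 27 + 68 = 95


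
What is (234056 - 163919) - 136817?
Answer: -66680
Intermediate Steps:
(234056 - 163919) - 136817 = 70137 - 136817 = -66680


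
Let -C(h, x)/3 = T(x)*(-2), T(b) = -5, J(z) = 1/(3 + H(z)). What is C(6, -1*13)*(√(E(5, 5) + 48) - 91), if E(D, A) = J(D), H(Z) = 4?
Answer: 2730 - 30*√2359/7 ≈ 2521.8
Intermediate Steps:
J(z) = ⅐ (J(z) = 1/(3 + 4) = 1/7 = ⅐)
C(h, x) = -30 (C(h, x) = -(-15)*(-2) = -3*10 = -30)
E(D, A) = ⅐
C(6, -1*13)*(√(E(5, 5) + 48) - 91) = -30*(√(⅐ + 48) - 91) = -30*(√(337/7) - 91) = -30*(√2359/7 - 91) = -30*(-91 + √2359/7) = 2730 - 30*√2359/7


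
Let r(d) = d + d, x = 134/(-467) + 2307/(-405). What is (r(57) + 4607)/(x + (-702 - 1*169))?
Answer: -297635445/55289408 ≈ -5.3832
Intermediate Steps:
x = -377213/63045 (x = 134*(-1/467) + 2307*(-1/405) = -134/467 - 769/135 = -377213/63045 ≈ -5.9832)
r(d) = 2*d
(r(57) + 4607)/(x + (-702 - 1*169)) = (2*57 + 4607)/(-377213/63045 + (-702 - 1*169)) = (114 + 4607)/(-377213/63045 + (-702 - 169)) = 4721/(-377213/63045 - 871) = 4721/(-55289408/63045) = 4721*(-63045/55289408) = -297635445/55289408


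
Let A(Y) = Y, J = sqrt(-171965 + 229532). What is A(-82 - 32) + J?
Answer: -114 + sqrt(57567) ≈ 125.93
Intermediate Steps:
J = sqrt(57567) ≈ 239.93
A(-82 - 32) + J = (-82 - 32) + sqrt(57567) = -114 + sqrt(57567)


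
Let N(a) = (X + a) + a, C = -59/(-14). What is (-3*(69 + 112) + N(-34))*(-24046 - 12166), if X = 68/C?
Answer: 1270932564/59 ≈ 2.1541e+7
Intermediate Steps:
C = 59/14 (C = -59*(-1/14) = 59/14 ≈ 4.2143)
X = 952/59 (X = 68/(59/14) = 68*(14/59) = 952/59 ≈ 16.136)
N(a) = 952/59 + 2*a (N(a) = (952/59 + a) + a = 952/59 + 2*a)
(-3*(69 + 112) + N(-34))*(-24046 - 12166) = (-3*(69 + 112) + (952/59 + 2*(-34)))*(-24046 - 12166) = (-3*181 + (952/59 - 68))*(-36212) = (-543 - 3060/59)*(-36212) = -35097/59*(-36212) = 1270932564/59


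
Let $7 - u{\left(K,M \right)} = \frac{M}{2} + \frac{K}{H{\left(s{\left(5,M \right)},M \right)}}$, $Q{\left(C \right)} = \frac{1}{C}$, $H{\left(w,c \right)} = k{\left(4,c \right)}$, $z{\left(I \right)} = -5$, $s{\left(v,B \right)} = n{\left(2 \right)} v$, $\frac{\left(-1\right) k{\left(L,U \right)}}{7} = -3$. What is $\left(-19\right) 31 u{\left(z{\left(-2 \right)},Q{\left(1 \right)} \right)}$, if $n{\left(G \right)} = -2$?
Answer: $- \frac{166687}{42} \approx -3968.7$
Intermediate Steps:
$k{\left(L,U \right)} = 21$ ($k{\left(L,U \right)} = \left(-7\right) \left(-3\right) = 21$)
$s{\left(v,B \right)} = - 2 v$
$H{\left(w,c \right)} = 21$
$u{\left(K,M \right)} = 7 - \frac{M}{2} - \frac{K}{21}$ ($u{\left(K,M \right)} = 7 - \left(\frac{M}{2} + \frac{K}{21}\right) = 7 - \frac{M}{2} - \frac{K}{21}$)
$\left(-19\right) 31 u{\left(z{\left(-2 \right)},Q{\left(1 \right)} \right)} = \left(-19\right) 31 \left(7 - \frac{1}{2 \cdot 1} - - \frac{5}{21}\right) = - 589 \left(7 - \frac{1}{2} + \frac{5}{21}\right) = \left(-589\right) \frac{283}{42} = - \frac{166687}{42}$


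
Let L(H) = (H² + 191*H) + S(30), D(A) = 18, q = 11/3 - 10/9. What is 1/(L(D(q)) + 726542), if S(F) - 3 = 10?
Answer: 1/730317 ≈ 1.3693e-6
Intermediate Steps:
S(F) = 13 (S(F) = 3 + 10 = 13)
q = 23/9 (q = 11*(⅓) - 10*⅑ = 11/3 - 10/9 = 23/9 ≈ 2.5556)
L(H) = 13 + H² + 191*H (L(H) = (H² + 191*H) + 13 = 13 + H² + 191*H)
1/(L(D(q)) + 726542) = 1/((13 + 18² + 191*18) + 726542) = 1/((13 + 324 + 3438) + 726542) = 1/(3775 + 726542) = 1/730317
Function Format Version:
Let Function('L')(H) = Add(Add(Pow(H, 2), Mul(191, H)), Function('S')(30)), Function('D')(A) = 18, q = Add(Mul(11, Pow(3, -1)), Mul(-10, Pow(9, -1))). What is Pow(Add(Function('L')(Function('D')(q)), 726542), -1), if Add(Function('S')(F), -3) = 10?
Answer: Rational(1, 730317) ≈ 1.3693e-6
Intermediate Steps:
Function('S')(F) = 13 (Function('S')(F) = Add(3, 10) = 13)
q = Rational(23, 9) (q = Add(Mul(11, Rational(1, 3)), Mul(-10, Rational(1, 9))) = Add(Rational(11, 3), Rational(-10, 9)) = Rational(23, 9) ≈ 2.5556)
Function('L')(H) = Add(13, Pow(H, 2), Mul(191, H)) (Function('L')(H) = Add(Add(Pow(H, 2), Mul(191, H)), 13) = Add(13, Pow(H, 2), Mul(191, H)))
Pow(Add(Function('L')(Function('D')(q)), 726542), -1) = Pow(Add(Add(13, Pow(18, 2), Mul(191, 18)), 726542), -1) = Pow(Add(Add(13, 324, 3438), 726542), -1) = Pow(Add(3775, 726542), -1) = Pow(730317, -1) = Rational(1, 730317)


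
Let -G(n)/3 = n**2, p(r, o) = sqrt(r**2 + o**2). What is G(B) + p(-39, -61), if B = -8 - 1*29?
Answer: -4107 + sqrt(5242) ≈ -4034.6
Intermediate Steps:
p(r, o) = sqrt(o**2 + r**2)
B = -37 (B = -8 - 29 = -37)
G(n) = -3*n**2
G(B) + p(-39, -61) = -3*(-37)**2 + sqrt((-61)**2 + (-39)**2) = -3*1369 + sqrt(3721 + 1521) = -4107 + sqrt(5242)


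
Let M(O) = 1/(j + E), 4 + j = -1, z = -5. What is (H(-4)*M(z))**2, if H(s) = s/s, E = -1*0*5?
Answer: 1/25 ≈ 0.040000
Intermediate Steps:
j = -5 (j = -4 - 1 = -5)
E = 0 (E = 0*5 = 0)
H(s) = 1
M(O) = -1/5 (M(O) = 1/(-5 + 0) = 1/(-5) = -1/5)
(H(-4)*M(z))**2 = (1*(-1/5))**2 = (-1/5)**2 = 1/25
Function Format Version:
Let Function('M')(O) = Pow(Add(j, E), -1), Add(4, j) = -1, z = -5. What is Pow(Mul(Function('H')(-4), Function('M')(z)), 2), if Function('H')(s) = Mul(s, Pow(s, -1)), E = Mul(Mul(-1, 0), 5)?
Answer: Rational(1, 25) ≈ 0.040000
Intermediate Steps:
j = -5 (j = Add(-4, -1) = -5)
E = 0 (E = Mul(0, 5) = 0)
Function('H')(s) = 1
Function('M')(O) = Rational(-1, 5) (Function('M')(O) = Pow(Add(-5, 0), -1) = Pow(-5, -1) = Rational(-1, 5))
Pow(Mul(Function('H')(-4), Function('M')(z)), 2) = Pow(Mul(1, Rational(-1, 5)), 2) = Pow(Rational(-1, 5), 2) = Rational(1, 25)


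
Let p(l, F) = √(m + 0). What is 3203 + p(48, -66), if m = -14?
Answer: 3203 + I*√14 ≈ 3203.0 + 3.7417*I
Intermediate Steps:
p(l, F) = I*√14 (p(l, F) = √(-14 + 0) = √(-14) = I*√14)
3203 + p(48, -66) = 3203 + I*√14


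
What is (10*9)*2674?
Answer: 240660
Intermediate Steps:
(10*9)*2674 = 90*2674 = 240660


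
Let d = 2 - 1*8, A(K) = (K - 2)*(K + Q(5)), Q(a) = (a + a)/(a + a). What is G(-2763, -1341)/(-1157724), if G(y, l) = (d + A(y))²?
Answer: -14580652045444/289431 ≈ -5.0377e+7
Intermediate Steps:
Q(a) = 1 (Q(a) = (2*a)/((2*a)) = (2*a)*(1/(2*a)) = 1)
A(K) = (1 + K)*(-2 + K) (A(K) = (K - 2)*(K + 1) = (-2 + K)*(1 + K) = (1 + K)*(-2 + K))
d = -6 (d = 2 - 8 = -6)
G(y, l) = (-8 + y² - y)² (G(y, l) = (-6 + (-2 + y² - y))² = (-8 + y² - y)²)
G(-2763, -1341)/(-1157724) = (-8 + (-2763)² - 1*(-2763))²/(-1157724) = (-8 + 7634169 + 2763)²*(-1/1157724) = 7636924²*(-1/1157724) = 58322608181776*(-1/1157724) = -14580652045444/289431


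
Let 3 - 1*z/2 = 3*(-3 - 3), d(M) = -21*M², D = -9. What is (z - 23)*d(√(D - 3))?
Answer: 4788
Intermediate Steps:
z = 42 (z = 6 - 6*(-3 - 3) = 6 - 6*(-6) = 6 - 2*(-18) = 6 + 36 = 42)
(z - 23)*d(√(D - 3)) = (42 - 23)*(-21*(√(-9 - 3))²) = 19*(-21*(√(-12))²) = 19*(-21*(2*I*√3)²) = 19*(-21*(-12)) = 19*252 = 4788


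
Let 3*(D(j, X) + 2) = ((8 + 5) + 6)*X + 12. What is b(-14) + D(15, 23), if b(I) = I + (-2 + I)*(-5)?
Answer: 641/3 ≈ 213.67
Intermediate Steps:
D(j, X) = 2 + 19*X/3 (D(j, X) = -2 + (((8 + 5) + 6)*X + 12)/3 = -2 + ((13 + 6)*X + 12)/3 = -2 + (19*X + 12)/3 = -2 + (12 + 19*X)/3 = -2 + (4 + 19*X/3) = 2 + 19*X/3)
b(I) = 10 - 4*I (b(I) = I + (10 - 5*I) = 10 - 4*I)
b(-14) + D(15, 23) = (10 - 4*(-14)) + (2 + (19/3)*23) = (10 + 56) + (2 + 437/3) = 66 + 443/3 = 641/3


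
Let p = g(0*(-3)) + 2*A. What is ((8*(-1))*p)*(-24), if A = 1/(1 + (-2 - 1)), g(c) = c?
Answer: -192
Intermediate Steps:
A = -½ (A = 1/(1 - 3) = 1/(-2) = -½ ≈ -0.50000)
p = -1 (p = 0*(-3) + 2*(-½) = 0 - 1 = -1)
((8*(-1))*p)*(-24) = ((8*(-1))*(-1))*(-24) = -8*(-1)*(-24) = 8*(-24) = -192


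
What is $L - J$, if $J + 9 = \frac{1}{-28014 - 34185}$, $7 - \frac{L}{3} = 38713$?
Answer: $- \frac{7221863690}{62199} \approx -1.1611 \cdot 10^{5}$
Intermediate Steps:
$L = -116118$ ($L = 21 - 116139 = -116118$)
$J = - \frac{559792}{62199}$ ($J = -9 + \frac{1}{-28014 - 34185} = -9 + \frac{1}{-62199} = -9 - \frac{1}{62199} = - \frac{559792}{62199} \approx -9.0$)
$L - J = -116118 - - \frac{559792}{62199} = -116118 + \frac{559792}{62199} = - \frac{7221863690}{62199}$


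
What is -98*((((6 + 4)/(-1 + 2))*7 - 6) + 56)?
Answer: -11760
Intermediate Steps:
-98*((((6 + 4)/(-1 + 2))*7 - 6) + 56) = -98*(((10/1)*7 - 6) + 56) = -98*(((10*1)*7 - 6) + 56) = -98*((10*7 - 6) + 56) = -98*((70 - 6) + 56) = -98*(64 + 56) = -98*120 = -11760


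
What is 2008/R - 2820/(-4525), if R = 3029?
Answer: 3525596/2741245 ≈ 1.2861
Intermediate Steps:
2008/R - 2820/(-4525) = 2008/3029 - 2820/(-4525) = 2008*(1/3029) - 2820*(-1/4525) = 2008/3029 + 564/905 = 3525596/2741245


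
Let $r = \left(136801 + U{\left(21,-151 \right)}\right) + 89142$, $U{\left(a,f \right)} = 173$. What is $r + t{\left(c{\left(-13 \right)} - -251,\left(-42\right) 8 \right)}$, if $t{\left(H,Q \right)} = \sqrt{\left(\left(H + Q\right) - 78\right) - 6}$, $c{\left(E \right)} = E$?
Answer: $226116 + i \sqrt{182} \approx 2.2612 \cdot 10^{5} + 13.491 i$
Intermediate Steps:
$r = 226116$ ($r = \left(136801 + 173\right) + 89142 = 136974 + 89142 = 226116$)
$t{\left(H,Q \right)} = \sqrt{-84 + H + Q}$ ($t{\left(H,Q \right)} = \sqrt{\left(-78 + H + Q\right) - 6} = \sqrt{-84 + H + Q}$)
$r + t{\left(c{\left(-13 \right)} - -251,\left(-42\right) 8 \right)} = 226116 + \sqrt{-84 - -238 - 336} = 226116 + \sqrt{-84 + \left(-13 + 251\right) - 336} = 226116 + \sqrt{-84 + 238 - 336} = 226116 + \sqrt{-182} = 226116 + i \sqrt{182}$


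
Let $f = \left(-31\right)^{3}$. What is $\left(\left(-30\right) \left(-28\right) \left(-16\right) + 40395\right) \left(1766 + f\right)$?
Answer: $-755413875$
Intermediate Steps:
$f = -29791$
$\left(\left(-30\right) \left(-28\right) \left(-16\right) + 40395\right) \left(1766 + f\right) = \left(\left(-30\right) \left(-28\right) \left(-16\right) + 40395\right) \left(1766 - 29791\right) = \left(840 \left(-16\right) + 40395\right) \left(-28025\right) = \left(-13440 + 40395\right) \left(-28025\right) = 26955 \left(-28025\right) = -755413875$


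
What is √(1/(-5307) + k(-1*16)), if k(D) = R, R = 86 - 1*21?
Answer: √1830670878/5307 ≈ 8.0622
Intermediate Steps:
R = 65 (R = 86 - 21 = 65)
k(D) = 65
√(1/(-5307) + k(-1*16)) = √(1/(-5307) + 65) = √(-1/5307 + 65) = √(344954/5307) = √1830670878/5307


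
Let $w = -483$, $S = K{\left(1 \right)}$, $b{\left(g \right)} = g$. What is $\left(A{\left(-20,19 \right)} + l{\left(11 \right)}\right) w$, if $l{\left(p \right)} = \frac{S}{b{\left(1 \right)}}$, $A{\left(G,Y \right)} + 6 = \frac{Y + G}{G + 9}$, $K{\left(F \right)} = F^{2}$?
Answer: $\frac{26082}{11} \approx 2371.1$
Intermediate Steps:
$S = 1$ ($S = 1^{2} = 1$)
$A{\left(G,Y \right)} = -6 + \frac{G + Y}{9 + G}$ ($A{\left(G,Y \right)} = -6 + \frac{Y + G}{G + 9} = -6 + \frac{G + Y}{9 + G}$)
$l{\left(p \right)} = 1$ ($l{\left(p \right)} = 1 \cdot 1^{-1} = 1 \cdot 1 = 1$)
$\left(A{\left(-20,19 \right)} + l{\left(11 \right)}\right) w = \left(\frac{-54 + 19 - -100}{9 - 20} + 1\right) \left(-483\right) = \left(\frac{-54 + 19 + 100}{-11} + 1\right) \left(-483\right) = \left(\left(- \frac{1}{11}\right) 65 + 1\right) \left(-483\right) = \left(- \frac{65}{11} + 1\right) \left(-483\right) = \left(- \frac{54}{11}\right) \left(-483\right) = \frac{26082}{11}$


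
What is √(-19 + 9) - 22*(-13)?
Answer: 286 + I*√10 ≈ 286.0 + 3.1623*I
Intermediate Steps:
√(-19 + 9) - 22*(-13) = √(-10) + 286 = I*√10 + 286 = 286 + I*√10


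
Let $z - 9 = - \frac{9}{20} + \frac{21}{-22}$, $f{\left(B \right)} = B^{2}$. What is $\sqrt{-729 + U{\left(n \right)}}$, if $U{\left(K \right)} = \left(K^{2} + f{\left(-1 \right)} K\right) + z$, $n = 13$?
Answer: $\frac{i \sqrt{6526795}}{110} \approx 23.225 i$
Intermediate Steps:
$z = \frac{1671}{220}$ ($z = 9 + \left(- \frac{9}{20} + \frac{21}{-22}\right) = 9 + \left(\left(-9\right) \frac{1}{20} + 21 \left(- \frac{1}{22}\right)\right) = 9 - \frac{309}{220} = \frac{1671}{220} \approx 7.5955$)
$U{\left(K \right)} = \frac{1671}{220} + K + K^{2}$ ($U{\left(K \right)} = \left(K^{2} + \left(-1\right)^{2} K\right) + \frac{1671}{220} = \left(K^{2} + 1 K\right) + \frac{1671}{220} = \left(K^{2} + K\right) + \frac{1671}{220} = \left(K + K^{2}\right) + \frac{1671}{220} = \frac{1671}{220} + K + K^{2}$)
$\sqrt{-729 + U{\left(n \right)}} = \sqrt{-729 + \left(\frac{1671}{220} + 13 + 13^{2}\right)} = \sqrt{-729 + \left(\frac{1671}{220} + 13 + 169\right)} = \sqrt{-729 + \frac{41711}{220}} = \sqrt{- \frac{118669}{220}} = \frac{i \sqrt{6526795}}{110}$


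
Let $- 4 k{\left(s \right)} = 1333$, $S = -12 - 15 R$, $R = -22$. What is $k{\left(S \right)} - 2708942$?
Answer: $- \frac{10837101}{4} \approx -2.7093 \cdot 10^{6}$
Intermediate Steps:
$S = 318$ ($S = -12 - -330 = -12 + 330 = 318$)
$k{\left(s \right)} = - \frac{1333}{4}$ ($k{\left(s \right)} = \left(- \frac{1}{4}\right) 1333 = - \frac{1333}{4}$)
$k{\left(S \right)} - 2708942 = - \frac{1333}{4} - 2708942 = - \frac{10837101}{4}$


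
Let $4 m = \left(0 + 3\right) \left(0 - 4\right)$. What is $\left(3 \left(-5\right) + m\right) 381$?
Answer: $-6858$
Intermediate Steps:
$m = -3$ ($m = \frac{\left(0 + 3\right) \left(0 - 4\right)}{4} = \frac{3 \left(-4\right)}{4} = \frac{1}{4} \left(-12\right) = -3$)
$\left(3 \left(-5\right) + m\right) 381 = \left(3 \left(-5\right) - 3\right) 381 = \left(-15 - 3\right) 381 = \left(-18\right) 381 = -6858$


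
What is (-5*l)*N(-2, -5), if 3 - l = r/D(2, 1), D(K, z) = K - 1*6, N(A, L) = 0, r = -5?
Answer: 0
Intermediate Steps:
D(K, z) = -6 + K (D(K, z) = K - 6 = -6 + K)
l = 7/4 (l = 3 - (-5)/(-6 + 2) = 3 - (-5)/(-4) = 3 - (-5)*(-1)/4 = 3 - 1*5/4 = 3 - 5/4 = 7/4 ≈ 1.7500)
(-5*l)*N(-2, -5) = -5*7/4*0 = -35/4*0 = 0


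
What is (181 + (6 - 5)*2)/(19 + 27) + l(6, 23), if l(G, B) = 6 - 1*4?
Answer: 275/46 ≈ 5.9783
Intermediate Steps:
l(G, B) = 2 (l(G, B) = 6 - 4 = 2)
(181 + (6 - 5)*2)/(19 + 27) + l(6, 23) = (181 + (6 - 5)*2)/(19 + 27) + 2 = (181 + 1*2)/46 + 2 = (181 + 2)*(1/46) + 2 = 183*(1/46) + 2 = 183/46 + 2 = 275/46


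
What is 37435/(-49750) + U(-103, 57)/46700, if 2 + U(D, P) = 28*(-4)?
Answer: -1753886/2323325 ≈ -0.75490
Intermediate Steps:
U(D, P) = -114 (U(D, P) = -2 + 28*(-4) = -2 - 112 = -114)
37435/(-49750) + U(-103, 57)/46700 = 37435/(-49750) - 114/46700 = 37435*(-1/49750) - 114*1/46700 = -7487/9950 - 57/23350 = -1753886/2323325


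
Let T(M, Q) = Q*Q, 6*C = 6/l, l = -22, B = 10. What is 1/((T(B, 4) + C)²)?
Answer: 484/123201 ≈ 0.0039285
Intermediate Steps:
C = -1/22 (C = (6/(-22))/6 = (6*(-1/22))/6 = (⅙)*(-3/11) = -1/22 ≈ -0.045455)
T(M, Q) = Q²
1/((T(B, 4) + C)²) = 1/((4² - 1/22)²) = 1/((16 - 1/22)²) = 1/((351/22)²) = 1/(123201/484) = 484/123201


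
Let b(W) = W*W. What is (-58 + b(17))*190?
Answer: 43890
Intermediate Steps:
b(W) = W²
(-58 + b(17))*190 = (-58 + 17²)*190 = (-58 + 289)*190 = 231*190 = 43890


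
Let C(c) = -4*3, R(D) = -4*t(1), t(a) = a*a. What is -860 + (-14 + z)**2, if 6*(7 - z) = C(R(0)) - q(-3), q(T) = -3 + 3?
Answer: -835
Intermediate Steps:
t(a) = a**2
R(D) = -4 (R(D) = -4*1**2 = -4*1 = -4)
C(c) = -12
q(T) = 0
z = 9 (z = 7 - (-12 - 1*0)/6 = 7 - (-12 + 0)/6 = 7 - 1/6*(-12) = 7 + 2 = 9)
-860 + (-14 + z)**2 = -860 + (-14 + 9)**2 = -860 + (-5)**2 = -860 + 25 = -835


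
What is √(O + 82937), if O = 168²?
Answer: √111161 ≈ 333.41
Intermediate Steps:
O = 28224
√(O + 82937) = √(28224 + 82937) = √111161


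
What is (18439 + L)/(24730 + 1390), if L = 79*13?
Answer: 9733/13060 ≈ 0.74525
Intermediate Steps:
L = 1027
(18439 + L)/(24730 + 1390) = (18439 + 1027)/(24730 + 1390) = 19466/26120 = 19466*(1/26120) = 9733/13060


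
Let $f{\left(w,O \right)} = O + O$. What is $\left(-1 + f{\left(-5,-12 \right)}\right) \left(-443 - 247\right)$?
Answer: $17250$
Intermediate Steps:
$f{\left(w,O \right)} = 2 O$
$\left(-1 + f{\left(-5,-12 \right)}\right) \left(-443 - 247\right) = \left(-1 + 2 \left(-12\right)\right) \left(-443 - 247\right) = \left(-1 - 24\right) \left(-690\right) = \left(-25\right) \left(-690\right) = 17250$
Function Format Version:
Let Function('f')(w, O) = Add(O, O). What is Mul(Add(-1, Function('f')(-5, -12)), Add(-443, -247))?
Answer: 17250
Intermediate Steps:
Function('f')(w, O) = Mul(2, O)
Mul(Add(-1, Function('f')(-5, -12)), Add(-443, -247)) = Mul(Add(-1, Mul(2, -12)), Add(-443, -247)) = Mul(Add(-1, -24), -690) = Mul(-25, -690) = 17250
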